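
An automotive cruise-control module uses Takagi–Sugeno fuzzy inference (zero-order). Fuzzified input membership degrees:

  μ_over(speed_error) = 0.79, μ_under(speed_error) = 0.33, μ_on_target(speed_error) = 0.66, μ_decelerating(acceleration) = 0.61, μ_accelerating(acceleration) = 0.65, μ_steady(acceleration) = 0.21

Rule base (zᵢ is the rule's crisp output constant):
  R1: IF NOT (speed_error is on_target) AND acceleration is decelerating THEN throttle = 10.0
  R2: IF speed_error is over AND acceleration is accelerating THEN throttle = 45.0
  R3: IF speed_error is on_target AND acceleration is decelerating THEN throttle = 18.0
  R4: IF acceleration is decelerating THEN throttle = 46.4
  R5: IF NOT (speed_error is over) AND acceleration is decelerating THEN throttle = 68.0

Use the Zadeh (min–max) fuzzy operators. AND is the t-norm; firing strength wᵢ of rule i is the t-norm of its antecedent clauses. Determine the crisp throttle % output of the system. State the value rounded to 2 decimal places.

R1 (z=10.0): ¬on_target=1−0.66=0.34, decelerating=0.61; AND[min(a, b)] → w = 0.34
R2 (z=45.0): over=0.79, accelerating=0.65; AND[min(a, b)] → w = 0.65
R3 (z=18.0): on_target=0.66, decelerating=0.61; AND[min(a, b)] → w = 0.61
R4 (z=46.4): decelerating=0.61 → w = 0.61
R5 (z=68.0): ¬over=1−0.79=0.21, decelerating=0.61; AND[min(a, b)] → w = 0.21
Weighted average = (0.34·10.0 + 0.65·45.0 + 0.61·18.0 + 0.61·46.4 + 0.21·68.0) / (0.34 + 0.65 + 0.61 + 0.61 + 0.21)
  = 86.2140 / 2.4200 = 35.63

35.63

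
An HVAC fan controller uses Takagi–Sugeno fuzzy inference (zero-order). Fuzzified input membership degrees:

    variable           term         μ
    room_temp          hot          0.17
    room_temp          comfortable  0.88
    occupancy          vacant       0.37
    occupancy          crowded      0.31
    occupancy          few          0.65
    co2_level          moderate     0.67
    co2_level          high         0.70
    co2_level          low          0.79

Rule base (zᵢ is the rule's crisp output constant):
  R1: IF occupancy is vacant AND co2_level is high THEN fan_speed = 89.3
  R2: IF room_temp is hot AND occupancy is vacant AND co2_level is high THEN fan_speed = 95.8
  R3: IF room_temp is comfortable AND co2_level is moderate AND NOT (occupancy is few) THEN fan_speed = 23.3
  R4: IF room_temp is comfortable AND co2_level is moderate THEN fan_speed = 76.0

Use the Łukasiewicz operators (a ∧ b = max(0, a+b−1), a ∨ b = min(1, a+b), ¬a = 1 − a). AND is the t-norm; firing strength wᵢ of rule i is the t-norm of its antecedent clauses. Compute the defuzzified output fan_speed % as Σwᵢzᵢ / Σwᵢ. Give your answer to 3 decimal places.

R1 (z=89.3): vacant=0.37, high=0.70; AND[max(0, a+b−1)] → w = 0.07
R2 (z=95.8): hot=0.17, vacant=0.37, high=0.70; AND[max(0, a+b−1)] → w = 0.00
R3 (z=23.3): comfortable=0.88, moderate=0.67, ¬few=1−0.65=0.35; AND[max(0, a+b−1)] → w = 0.00
R4 (z=76.0): comfortable=0.88, moderate=0.67; AND[max(0, a+b−1)] → w = 0.55
Weighted average = (0.07·89.3 + 0.00·95.8 + 0.00·23.3 + 0.55·76.0) / (0.07 + 0.00 + 0.00 + 0.55)
  = 48.0510 / 0.6200 = 77.502

77.502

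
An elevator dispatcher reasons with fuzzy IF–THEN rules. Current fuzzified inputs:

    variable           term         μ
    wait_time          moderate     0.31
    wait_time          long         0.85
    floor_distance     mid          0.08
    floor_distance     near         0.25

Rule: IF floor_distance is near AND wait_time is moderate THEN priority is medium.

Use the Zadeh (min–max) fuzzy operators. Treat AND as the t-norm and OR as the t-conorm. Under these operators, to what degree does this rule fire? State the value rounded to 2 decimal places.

0.25

firing strength: near=0.25, moderate=0.31; AND[min(a, b)] → w = 0.25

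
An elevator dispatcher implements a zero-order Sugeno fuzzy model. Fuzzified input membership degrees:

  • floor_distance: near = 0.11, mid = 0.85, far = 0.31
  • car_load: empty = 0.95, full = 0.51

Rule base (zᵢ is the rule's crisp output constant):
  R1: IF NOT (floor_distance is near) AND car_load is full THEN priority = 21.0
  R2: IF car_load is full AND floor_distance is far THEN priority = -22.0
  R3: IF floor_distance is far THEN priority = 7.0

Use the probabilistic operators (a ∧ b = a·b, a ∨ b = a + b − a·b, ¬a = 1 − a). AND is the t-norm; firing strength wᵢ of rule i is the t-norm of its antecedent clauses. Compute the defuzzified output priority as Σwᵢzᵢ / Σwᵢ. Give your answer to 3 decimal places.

8.919

R1 (z=21.0): ¬near=1−0.11=0.89, full=0.51; AND[a·b] → w = 0.4539
R2 (z=-22.0): full=0.51, far=0.31; AND[a·b] → w = 0.1581
R3 (z=7.0): far=0.31 → w = 0.3100
Weighted average = (0.4539·21.0 + 0.1581·-22.0 + 0.3100·7.0) / (0.4539 + 0.1581 + 0.3100)
  = 8.2237 / 0.9220 = 8.919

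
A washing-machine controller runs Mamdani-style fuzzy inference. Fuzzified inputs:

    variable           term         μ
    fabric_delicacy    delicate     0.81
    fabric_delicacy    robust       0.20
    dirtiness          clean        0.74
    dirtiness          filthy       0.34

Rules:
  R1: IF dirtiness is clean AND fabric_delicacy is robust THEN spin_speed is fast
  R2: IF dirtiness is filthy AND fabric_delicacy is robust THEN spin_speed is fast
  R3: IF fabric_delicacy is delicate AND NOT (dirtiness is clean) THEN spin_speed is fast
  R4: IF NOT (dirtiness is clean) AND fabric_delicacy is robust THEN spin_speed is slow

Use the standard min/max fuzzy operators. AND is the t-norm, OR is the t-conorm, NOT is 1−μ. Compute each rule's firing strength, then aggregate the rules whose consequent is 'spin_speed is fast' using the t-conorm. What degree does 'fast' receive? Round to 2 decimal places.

0.26

R1: clean=0.74, robust=0.20; AND[min(a, b)] → w = 0.20
R2: filthy=0.34, robust=0.20; AND[min(a, b)] → w = 0.20
R3: delicate=0.81, ¬clean=1−0.74=0.26; AND[min(a, b)] → w = 0.26
R4: ¬clean=1−0.74=0.26, robust=0.20; AND[min(a, b)] → w = 0.20
Rules with consequent 'fast': {R1, R2, R3} → strengths 0.20, 0.20, 0.26
Aggregate via t-conorm [max(a, b)]: 0.26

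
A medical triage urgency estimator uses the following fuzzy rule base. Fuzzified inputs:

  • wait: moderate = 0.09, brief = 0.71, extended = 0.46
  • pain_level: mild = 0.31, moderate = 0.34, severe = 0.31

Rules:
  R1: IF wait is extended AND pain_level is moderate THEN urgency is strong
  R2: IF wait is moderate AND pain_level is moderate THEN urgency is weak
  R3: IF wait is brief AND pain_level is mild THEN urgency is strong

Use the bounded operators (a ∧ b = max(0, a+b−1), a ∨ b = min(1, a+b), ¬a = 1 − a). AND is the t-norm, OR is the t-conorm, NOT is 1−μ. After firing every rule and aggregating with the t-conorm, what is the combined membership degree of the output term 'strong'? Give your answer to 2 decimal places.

0.02

R1: extended=0.46, moderate=0.34; AND[max(0, a+b−1)] → w = 0.00
R2: moderate=0.09, moderate=0.34; AND[max(0, a+b−1)] → w = 0.00
R3: brief=0.71, mild=0.31; AND[max(0, a+b−1)] → w = 0.02
Rules with consequent 'strong': {R1, R3} → strengths 0.00, 0.02
Aggregate via t-conorm [min(1, a+b)]: 0.02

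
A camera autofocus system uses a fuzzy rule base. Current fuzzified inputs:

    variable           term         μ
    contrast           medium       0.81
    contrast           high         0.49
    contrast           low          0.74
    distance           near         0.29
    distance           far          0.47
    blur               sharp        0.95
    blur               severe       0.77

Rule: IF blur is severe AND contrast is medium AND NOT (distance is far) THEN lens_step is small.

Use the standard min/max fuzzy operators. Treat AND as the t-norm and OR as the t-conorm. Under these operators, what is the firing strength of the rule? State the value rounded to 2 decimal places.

firing strength: severe=0.77, medium=0.81, ¬far=1−0.47=0.53; AND[min(a, b)] → w = 0.53

0.53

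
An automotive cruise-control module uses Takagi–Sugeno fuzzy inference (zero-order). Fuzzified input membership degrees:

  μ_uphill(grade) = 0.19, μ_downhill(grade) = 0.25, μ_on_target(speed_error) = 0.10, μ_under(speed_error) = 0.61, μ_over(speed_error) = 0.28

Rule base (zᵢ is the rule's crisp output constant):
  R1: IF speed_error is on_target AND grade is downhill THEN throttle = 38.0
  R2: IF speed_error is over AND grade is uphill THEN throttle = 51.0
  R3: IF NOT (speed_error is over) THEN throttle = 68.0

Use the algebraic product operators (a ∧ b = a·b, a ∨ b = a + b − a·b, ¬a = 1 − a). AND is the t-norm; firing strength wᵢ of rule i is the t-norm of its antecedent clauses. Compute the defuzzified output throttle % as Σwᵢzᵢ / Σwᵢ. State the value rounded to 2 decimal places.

65.93

R1 (z=38.0): on_target=0.10, downhill=0.25; AND[a·b] → w = 0.0250
R2 (z=51.0): over=0.28, uphill=0.19; AND[a·b] → w = 0.0532
R3 (z=68.0): ¬over=1−0.28=0.72 → w = 0.7200
Weighted average = (0.0250·38.0 + 0.0532·51.0 + 0.7200·68.0) / (0.0250 + 0.0532 + 0.7200)
  = 52.6232 / 0.7982 = 65.93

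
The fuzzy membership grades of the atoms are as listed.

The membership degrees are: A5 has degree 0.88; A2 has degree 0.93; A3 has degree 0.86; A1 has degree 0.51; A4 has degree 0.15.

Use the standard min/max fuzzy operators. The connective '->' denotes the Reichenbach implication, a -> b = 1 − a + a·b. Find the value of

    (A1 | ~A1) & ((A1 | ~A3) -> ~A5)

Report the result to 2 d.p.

0.51

~A1 = 1 − 0.51 = 0.49
A1 | ~A1 = max(a, b) on (0.51, 0.49) = 0.51
~A3 = 1 − 0.86 = 0.14
A1 | ~A3 = max(a, b) on (0.51, 0.14) = 0.51
~A5 = 1 − 0.88 = 0.12
(A1 | ~A3) -> ~A5  [Reichenbach: 1 − a + a·b] with a=0.51, b=0.12 → 0.55
(A1 | ~A1) & ((A1 | ~A3) -> ~A5) = min(a, b) on (0.51, 0.55) = 0.51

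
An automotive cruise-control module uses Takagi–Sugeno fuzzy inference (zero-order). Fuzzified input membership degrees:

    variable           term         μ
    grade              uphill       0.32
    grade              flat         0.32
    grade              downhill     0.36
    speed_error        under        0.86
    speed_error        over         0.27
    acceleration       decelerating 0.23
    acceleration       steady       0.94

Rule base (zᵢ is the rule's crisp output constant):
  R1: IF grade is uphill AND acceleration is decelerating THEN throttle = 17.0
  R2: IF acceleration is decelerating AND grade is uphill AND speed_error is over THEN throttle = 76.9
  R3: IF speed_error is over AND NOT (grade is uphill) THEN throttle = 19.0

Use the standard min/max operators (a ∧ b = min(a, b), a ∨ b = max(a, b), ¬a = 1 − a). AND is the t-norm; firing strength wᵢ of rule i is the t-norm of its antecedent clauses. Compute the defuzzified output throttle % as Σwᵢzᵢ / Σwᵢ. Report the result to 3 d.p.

36.612

R1 (z=17.0): uphill=0.32, decelerating=0.23; AND[min(a, b)] → w = 0.23
R2 (z=76.9): decelerating=0.23, uphill=0.32, over=0.27; AND[min(a, b)] → w = 0.23
R3 (z=19.0): over=0.27, ¬uphill=1−0.32=0.68; AND[min(a, b)] → w = 0.27
Weighted average = (0.23·17.0 + 0.23·76.9 + 0.27·19.0) / (0.23 + 0.23 + 0.27)
  = 26.7270 / 0.7300 = 36.612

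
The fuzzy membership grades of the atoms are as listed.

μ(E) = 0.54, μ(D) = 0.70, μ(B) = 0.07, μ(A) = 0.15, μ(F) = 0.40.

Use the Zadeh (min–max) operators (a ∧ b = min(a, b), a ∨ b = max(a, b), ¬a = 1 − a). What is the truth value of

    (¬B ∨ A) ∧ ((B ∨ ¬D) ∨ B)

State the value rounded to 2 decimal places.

¬B = 1 − 0.07 = 0.93
¬B ∨ A = max(a, b) on (0.93, 0.15) = 0.93
¬D = 1 − 0.70 = 0.30
B ∨ ¬D = max(a, b) on (0.07, 0.30) = 0.30
(B ∨ ¬D) ∨ B = max(a, b) on (0.30, 0.07) = 0.30
(¬B ∨ A) ∧ ((B ∨ ¬D) ∨ B) = min(a, b) on (0.93, 0.30) = 0.30

0.30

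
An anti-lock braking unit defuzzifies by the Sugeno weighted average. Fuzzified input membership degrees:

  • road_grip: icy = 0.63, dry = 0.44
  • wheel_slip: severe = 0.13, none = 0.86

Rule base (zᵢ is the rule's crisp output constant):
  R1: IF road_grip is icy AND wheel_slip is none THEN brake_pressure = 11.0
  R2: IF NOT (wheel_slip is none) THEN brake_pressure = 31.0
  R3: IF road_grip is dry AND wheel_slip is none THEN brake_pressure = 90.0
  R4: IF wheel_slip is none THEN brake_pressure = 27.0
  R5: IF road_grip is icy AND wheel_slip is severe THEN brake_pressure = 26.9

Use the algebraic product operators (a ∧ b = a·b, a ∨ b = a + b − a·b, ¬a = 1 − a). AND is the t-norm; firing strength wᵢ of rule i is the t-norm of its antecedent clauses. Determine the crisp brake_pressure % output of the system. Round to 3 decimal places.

34.853

R1 (z=11.0): icy=0.63, none=0.86; AND[a·b] → w = 0.5418
R2 (z=31.0): ¬none=1−0.86=0.14 → w = 0.1400
R3 (z=90.0): dry=0.44, none=0.86; AND[a·b] → w = 0.3784
R4 (z=27.0): none=0.86 → w = 0.8600
R5 (z=26.9): icy=0.63, severe=0.13; AND[a·b] → w = 0.0819
Weighted average = (0.5418·11.0 + 0.1400·31.0 + 0.3784·90.0 + 0.8600·27.0 + 0.0819·26.9) / (0.5418 + 0.1400 + 0.3784 + 0.8600 + 0.0819)
  = 69.7789 / 2.0021 = 34.853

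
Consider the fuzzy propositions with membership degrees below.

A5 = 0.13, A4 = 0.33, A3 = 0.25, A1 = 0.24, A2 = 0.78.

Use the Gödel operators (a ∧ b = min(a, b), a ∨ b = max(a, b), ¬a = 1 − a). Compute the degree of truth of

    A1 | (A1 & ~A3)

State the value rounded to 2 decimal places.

~A3 = 1 − 0.25 = 0.75
A1 & ~A3 = min(a, b) on (0.24, 0.75) = 0.24
A1 | (A1 & ~A3) = max(a, b) on (0.24, 0.24) = 0.24

0.24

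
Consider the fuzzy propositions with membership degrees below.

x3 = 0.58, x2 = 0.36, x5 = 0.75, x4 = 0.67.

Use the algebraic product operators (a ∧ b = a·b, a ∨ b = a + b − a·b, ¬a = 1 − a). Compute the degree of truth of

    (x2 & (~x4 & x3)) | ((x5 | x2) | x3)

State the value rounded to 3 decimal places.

~x4 = 1 − 0.6700 = 0.3300
~x4 & x3 = a·b on (0.3300, 0.5800) = 0.1914
x2 & (~x4 & x3) = a·b on (0.3600, 0.1914) = 0.0689
x5 | x2 = a + b − a·b on (0.7500, 0.3600) = 0.8400
(x5 | x2) | x3 = a + b − a·b on (0.8400, 0.5800) = 0.9328
(x2 & (~x4 & x3)) | ((x5 | x2) | x3) = a + b − a·b on (0.0689, 0.9328) = 0.9374

0.937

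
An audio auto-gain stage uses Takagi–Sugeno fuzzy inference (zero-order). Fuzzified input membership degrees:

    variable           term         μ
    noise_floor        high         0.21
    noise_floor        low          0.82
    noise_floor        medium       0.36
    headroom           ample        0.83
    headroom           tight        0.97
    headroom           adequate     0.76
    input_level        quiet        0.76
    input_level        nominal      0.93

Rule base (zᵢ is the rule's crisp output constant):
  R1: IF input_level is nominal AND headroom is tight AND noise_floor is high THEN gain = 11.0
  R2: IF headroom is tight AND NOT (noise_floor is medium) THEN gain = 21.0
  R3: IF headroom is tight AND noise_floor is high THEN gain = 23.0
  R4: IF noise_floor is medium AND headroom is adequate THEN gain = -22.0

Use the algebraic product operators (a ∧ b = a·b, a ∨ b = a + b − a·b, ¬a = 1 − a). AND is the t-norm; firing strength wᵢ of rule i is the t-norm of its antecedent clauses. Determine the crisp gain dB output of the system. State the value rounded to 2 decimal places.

R1 (z=11.0): nominal=0.93, tight=0.97, high=0.21; AND[a·b] → w = 0.1894
R2 (z=21.0): tight=0.97, ¬medium=1−0.36=0.64; AND[a·b] → w = 0.6208
R3 (z=23.0): tight=0.97, high=0.21; AND[a·b] → w = 0.2037
R4 (z=-22.0): medium=0.36, adequate=0.76; AND[a·b] → w = 0.2736
Weighted average = (0.1894·11.0 + 0.6208·21.0 + 0.2037·23.0 + 0.2736·-22.0) / (0.1894 + 0.6208 + 0.2037 + 0.2736)
  = 13.7866 / 1.2875 = 10.71

10.71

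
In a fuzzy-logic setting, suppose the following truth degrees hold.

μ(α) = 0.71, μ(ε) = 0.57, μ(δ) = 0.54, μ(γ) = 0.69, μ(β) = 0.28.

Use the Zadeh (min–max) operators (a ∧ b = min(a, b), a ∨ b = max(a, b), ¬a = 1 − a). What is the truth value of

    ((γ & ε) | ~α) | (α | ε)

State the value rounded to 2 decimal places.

γ & ε = min(a, b) on (0.69, 0.57) = 0.57
~α = 1 − 0.71 = 0.29
(γ & ε) | ~α = max(a, b) on (0.57, 0.29) = 0.57
α | ε = max(a, b) on (0.71, 0.57) = 0.71
((γ & ε) | ~α) | (α | ε) = max(a, b) on (0.57, 0.71) = 0.71

0.71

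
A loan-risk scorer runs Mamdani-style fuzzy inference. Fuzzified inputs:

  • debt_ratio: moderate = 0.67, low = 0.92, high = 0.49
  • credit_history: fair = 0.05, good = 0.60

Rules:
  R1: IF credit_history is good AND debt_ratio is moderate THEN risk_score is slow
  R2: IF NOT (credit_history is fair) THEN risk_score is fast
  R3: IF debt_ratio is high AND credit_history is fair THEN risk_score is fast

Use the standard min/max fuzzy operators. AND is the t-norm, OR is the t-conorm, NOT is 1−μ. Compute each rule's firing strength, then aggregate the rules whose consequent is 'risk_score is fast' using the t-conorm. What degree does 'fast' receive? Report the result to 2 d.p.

R1: good=0.60, moderate=0.67; AND[min(a, b)] → w = 0.60
R2: ¬fair=1−0.05=0.95 → w = 0.95
R3: high=0.49, fair=0.05; AND[min(a, b)] → w = 0.05
Rules with consequent 'fast': {R2, R3} → strengths 0.95, 0.05
Aggregate via t-conorm [max(a, b)]: 0.95

0.95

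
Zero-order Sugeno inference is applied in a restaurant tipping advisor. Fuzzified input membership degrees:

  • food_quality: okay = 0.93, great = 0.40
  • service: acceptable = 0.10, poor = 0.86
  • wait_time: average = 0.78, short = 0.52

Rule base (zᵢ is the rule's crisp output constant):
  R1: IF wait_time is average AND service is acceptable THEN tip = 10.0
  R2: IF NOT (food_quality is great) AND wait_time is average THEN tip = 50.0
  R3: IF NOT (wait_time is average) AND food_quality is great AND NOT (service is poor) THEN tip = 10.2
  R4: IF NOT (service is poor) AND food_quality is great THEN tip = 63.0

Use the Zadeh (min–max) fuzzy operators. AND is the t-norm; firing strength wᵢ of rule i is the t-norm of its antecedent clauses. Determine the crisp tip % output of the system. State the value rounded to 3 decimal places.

42.090

R1 (z=10.0): average=0.78, acceptable=0.10; AND[min(a, b)] → w = 0.10
R2 (z=50.0): ¬great=1−0.40=0.60, average=0.78; AND[min(a, b)] → w = 0.60
R3 (z=10.2): ¬average=1−0.78=0.22, great=0.40, ¬poor=1−0.86=0.14; AND[min(a, b)] → w = 0.14
R4 (z=63.0): ¬poor=1−0.86=0.14, great=0.40; AND[min(a, b)] → w = 0.14
Weighted average = (0.10·10.0 + 0.60·50.0 + 0.14·10.2 + 0.14·63.0) / (0.10 + 0.60 + 0.14 + 0.14)
  = 41.2480 / 0.9800 = 42.090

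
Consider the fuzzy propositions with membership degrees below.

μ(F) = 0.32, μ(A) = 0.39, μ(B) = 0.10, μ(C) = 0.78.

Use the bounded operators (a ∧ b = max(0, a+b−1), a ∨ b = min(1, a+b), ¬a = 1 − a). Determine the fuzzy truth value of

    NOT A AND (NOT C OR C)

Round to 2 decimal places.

0.61

NOT A = 1 − 0.39 = 0.61
NOT C = 1 − 0.78 = 0.22
NOT C OR C = min(1, a+b) on (0.22, 0.78) = 1.00
NOT A AND (NOT C OR C) = max(0, a+b−1) on (0.61, 1.00) = 0.61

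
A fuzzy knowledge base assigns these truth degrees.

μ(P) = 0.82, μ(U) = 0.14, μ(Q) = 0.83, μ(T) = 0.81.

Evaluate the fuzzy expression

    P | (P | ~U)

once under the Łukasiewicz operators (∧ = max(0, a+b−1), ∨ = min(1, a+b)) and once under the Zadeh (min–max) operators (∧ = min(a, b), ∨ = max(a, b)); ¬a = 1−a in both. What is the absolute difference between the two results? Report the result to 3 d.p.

Under Łukasiewicz:
  ~U = 1 − 0.14 = 0.86
  P | ~U = min(1, a+b) on (0.82, 0.86) = 1.00
  P | (P | ~U) = min(1, a+b) on (0.82, 1.00) = 1.00
  → value = 1.0000
Under Zadeh (min–max):
  ~U = 1 − 0.14 = 0.86
  P | ~U = max(a, b) on (0.82, 0.86) = 0.86
  P | (P | ~U) = max(a, b) on (0.82, 0.86) = 0.86
  → value = 0.8600
|1.0000 − 0.8600| = 0.140

0.140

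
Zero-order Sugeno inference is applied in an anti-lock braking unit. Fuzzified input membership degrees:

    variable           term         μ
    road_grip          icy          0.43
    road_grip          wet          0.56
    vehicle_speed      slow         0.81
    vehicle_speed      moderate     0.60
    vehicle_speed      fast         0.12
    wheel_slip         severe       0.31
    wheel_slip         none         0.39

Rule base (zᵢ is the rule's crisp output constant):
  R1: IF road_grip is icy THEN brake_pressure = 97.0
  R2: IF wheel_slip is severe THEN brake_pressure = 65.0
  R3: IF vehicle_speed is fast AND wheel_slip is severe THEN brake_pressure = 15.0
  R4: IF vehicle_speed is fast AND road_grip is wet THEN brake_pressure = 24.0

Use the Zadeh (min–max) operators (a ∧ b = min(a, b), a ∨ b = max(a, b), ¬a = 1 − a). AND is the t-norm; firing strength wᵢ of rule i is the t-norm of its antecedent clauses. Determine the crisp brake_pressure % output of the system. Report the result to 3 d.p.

67.898

R1 (z=97.0): icy=0.43 → w = 0.43
R2 (z=65.0): severe=0.31 → w = 0.31
R3 (z=15.0): fast=0.12, severe=0.31; AND[min(a, b)] → w = 0.12
R4 (z=24.0): fast=0.12, wet=0.56; AND[min(a, b)] → w = 0.12
Weighted average = (0.43·97.0 + 0.31·65.0 + 0.12·15.0 + 0.12·24.0) / (0.43 + 0.31 + 0.12 + 0.12)
  = 66.5400 / 0.9800 = 67.898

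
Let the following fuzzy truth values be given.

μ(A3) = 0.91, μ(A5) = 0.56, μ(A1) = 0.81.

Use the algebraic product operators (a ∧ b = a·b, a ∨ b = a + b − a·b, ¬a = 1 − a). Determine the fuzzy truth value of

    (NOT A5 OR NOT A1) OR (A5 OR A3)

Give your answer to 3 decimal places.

0.982

NOT A5 = 1 − 0.5600 = 0.4400
NOT A1 = 1 − 0.8100 = 0.1900
NOT A5 OR NOT A1 = a + b − a·b on (0.4400, 0.1900) = 0.5464
A5 OR A3 = a + b − a·b on (0.5600, 0.9100) = 0.9604
(NOT A5 OR NOT A1) OR (A5 OR A3) = a + b − a·b on (0.5464, 0.9604) = 0.9820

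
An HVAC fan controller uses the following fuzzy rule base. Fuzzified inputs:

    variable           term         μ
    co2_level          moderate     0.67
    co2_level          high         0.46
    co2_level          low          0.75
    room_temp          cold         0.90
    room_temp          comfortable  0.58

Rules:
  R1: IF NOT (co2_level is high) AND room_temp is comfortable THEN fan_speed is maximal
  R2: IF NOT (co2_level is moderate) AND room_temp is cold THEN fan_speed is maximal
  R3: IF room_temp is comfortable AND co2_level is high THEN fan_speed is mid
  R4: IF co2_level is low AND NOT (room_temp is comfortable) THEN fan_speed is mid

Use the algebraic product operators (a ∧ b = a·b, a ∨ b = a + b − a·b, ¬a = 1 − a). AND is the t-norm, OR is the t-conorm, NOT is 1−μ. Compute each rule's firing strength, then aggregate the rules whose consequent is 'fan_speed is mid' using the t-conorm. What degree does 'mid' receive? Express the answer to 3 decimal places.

0.498

R1: ¬high=1−0.46=0.54, comfortable=0.58; AND[a·b] → w = 0.3132
R2: ¬moderate=1−0.67=0.33, cold=0.90; AND[a·b] → w = 0.2970
R3: comfortable=0.58, high=0.46; AND[a·b] → w = 0.2668
R4: low=0.75, ¬comfortable=1−0.58=0.42; AND[a·b] → w = 0.3150
Rules with consequent 'mid': {R3, R4} → strengths 0.2668, 0.3150
Aggregate via t-conorm [a + b − a·b]: 0.4978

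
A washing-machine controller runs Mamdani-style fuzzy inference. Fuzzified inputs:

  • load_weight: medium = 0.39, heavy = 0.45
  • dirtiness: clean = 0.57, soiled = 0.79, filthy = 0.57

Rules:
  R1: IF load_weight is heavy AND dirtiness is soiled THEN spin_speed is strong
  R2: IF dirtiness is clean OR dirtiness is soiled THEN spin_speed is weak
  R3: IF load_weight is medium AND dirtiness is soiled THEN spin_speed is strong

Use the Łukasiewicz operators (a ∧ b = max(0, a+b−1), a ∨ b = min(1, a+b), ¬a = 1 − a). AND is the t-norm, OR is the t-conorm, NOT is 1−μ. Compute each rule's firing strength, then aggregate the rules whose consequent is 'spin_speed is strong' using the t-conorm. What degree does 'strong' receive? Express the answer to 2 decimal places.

0.42

R1: heavy=0.45, soiled=0.79; AND[max(0, a+b−1)] → w = 0.24
R2: clean=0.57, soiled=0.79; OR[min(1, a+b)] → w = 1.00
R3: medium=0.39, soiled=0.79; AND[max(0, a+b−1)] → w = 0.18
Rules with consequent 'strong': {R1, R3} → strengths 0.24, 0.18
Aggregate via t-conorm [min(1, a+b)]: 0.42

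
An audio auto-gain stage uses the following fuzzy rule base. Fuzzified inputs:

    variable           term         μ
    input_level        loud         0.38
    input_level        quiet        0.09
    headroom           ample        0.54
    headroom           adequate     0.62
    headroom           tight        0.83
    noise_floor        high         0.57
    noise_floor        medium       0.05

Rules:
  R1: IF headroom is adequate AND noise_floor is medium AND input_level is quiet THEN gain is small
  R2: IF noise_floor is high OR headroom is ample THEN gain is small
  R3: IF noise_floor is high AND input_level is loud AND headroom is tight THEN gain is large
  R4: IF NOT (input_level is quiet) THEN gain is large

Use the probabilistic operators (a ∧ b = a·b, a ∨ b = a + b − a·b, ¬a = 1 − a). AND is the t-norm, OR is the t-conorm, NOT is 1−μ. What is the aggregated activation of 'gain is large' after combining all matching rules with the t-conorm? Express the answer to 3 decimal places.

R1: adequate=0.62, medium=0.05, quiet=0.09; AND[a·b] → w = 0.0028
R2: high=0.57, ample=0.54; OR[a + b − a·b] → w = 0.8022
R3: high=0.57, loud=0.38, tight=0.83; AND[a·b] → w = 0.1798
R4: ¬quiet=1−0.09=0.91 → w = 0.9100
Rules with consequent 'large': {R3, R4} → strengths 0.1798, 0.9100
Aggregate via t-conorm [a + b − a·b]: 0.9262

0.926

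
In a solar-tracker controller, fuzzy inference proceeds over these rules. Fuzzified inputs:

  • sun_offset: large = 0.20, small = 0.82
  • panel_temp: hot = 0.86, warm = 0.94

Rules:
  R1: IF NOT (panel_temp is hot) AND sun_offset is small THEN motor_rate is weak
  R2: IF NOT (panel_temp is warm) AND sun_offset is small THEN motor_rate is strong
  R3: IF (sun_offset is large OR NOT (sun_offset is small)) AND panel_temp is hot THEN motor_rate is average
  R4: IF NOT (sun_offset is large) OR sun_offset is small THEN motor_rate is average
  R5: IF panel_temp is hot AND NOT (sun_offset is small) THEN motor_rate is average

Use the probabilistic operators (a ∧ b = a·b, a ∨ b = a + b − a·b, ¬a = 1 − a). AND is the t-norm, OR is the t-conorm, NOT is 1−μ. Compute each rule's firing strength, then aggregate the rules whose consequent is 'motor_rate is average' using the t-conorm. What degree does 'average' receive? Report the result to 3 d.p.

0.979

R1: ¬hot=1−0.86=0.14, small=0.82; AND[a·b] → w = 0.1148
R2: ¬warm=1−0.94=0.06, small=0.82; AND[a·b] → w = 0.0492
R3: (large=0.20 OR ¬small=1−0.82=0.18) = 0.3440; AND[a·b] with hot=0.86 → w = 0.2958
R4: ¬large=1−0.20=0.80, small=0.82; OR[a + b − a·b] → w = 0.9640
R5: hot=0.86, ¬small=1−0.82=0.18; AND[a·b] → w = 0.1548
Rules with consequent 'average': {R3, R4, R5} → strengths 0.2958, 0.9640, 0.1548
Aggregate via t-conorm [a + b − a·b]: 0.9786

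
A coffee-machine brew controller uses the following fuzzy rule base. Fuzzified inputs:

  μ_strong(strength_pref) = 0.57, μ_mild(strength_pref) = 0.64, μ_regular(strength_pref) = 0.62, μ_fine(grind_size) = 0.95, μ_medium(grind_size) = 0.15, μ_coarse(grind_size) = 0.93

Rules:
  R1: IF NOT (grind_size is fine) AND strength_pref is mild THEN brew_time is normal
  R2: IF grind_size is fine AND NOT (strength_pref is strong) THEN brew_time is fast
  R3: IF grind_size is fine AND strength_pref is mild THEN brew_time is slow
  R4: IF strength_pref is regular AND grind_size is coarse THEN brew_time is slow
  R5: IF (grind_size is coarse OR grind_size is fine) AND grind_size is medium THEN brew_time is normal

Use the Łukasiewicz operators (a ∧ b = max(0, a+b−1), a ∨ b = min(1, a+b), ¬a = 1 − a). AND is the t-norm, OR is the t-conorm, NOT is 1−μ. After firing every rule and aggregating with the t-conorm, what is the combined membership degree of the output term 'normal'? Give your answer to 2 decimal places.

R1: ¬fine=1−0.95=0.05, mild=0.64; AND[max(0, a+b−1)] → w = 0.00
R2: fine=0.95, ¬strong=1−0.57=0.43; AND[max(0, a+b−1)] → w = 0.38
R3: fine=0.95, mild=0.64; AND[max(0, a+b−1)] → w = 0.59
R4: regular=0.62, coarse=0.93; AND[max(0, a+b−1)] → w = 0.55
R5: (coarse=0.93 OR fine=0.95) = 1.00; AND[max(0, a+b−1)] with medium=0.15 → w = 0.15
Rules with consequent 'normal': {R1, R5} → strengths 0.00, 0.15
Aggregate via t-conorm [min(1, a+b)]: 0.15

0.15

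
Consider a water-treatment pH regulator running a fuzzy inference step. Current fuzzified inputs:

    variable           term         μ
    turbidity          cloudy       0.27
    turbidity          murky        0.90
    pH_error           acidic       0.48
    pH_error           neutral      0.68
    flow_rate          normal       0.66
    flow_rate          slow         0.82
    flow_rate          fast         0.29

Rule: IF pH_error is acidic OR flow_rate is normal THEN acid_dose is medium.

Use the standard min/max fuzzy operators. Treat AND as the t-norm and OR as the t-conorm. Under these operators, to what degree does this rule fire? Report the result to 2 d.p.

firing strength: acidic=0.48, normal=0.66; OR[max(a, b)] → w = 0.66

0.66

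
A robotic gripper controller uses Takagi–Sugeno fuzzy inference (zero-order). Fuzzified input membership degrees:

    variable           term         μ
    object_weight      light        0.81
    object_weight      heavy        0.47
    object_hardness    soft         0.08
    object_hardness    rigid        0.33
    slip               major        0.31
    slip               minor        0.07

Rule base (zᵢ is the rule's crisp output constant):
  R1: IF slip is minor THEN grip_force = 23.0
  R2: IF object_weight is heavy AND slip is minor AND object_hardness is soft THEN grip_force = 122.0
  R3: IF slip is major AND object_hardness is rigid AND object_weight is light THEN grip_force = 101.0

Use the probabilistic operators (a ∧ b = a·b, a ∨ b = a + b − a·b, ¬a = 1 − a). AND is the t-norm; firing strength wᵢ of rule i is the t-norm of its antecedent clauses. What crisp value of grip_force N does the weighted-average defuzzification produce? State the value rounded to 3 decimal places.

R1 (z=23.0): minor=0.07 → w = 0.0700
R2 (z=122.0): heavy=0.47, minor=0.07, soft=0.08; AND[a·b] → w = 0.0026
R3 (z=101.0): major=0.31, rigid=0.33, light=0.81; AND[a·b] → w = 0.0829
Weighted average = (0.0700·23.0 + 0.0026·122.0 + 0.0829·101.0) / (0.0700 + 0.0026 + 0.0829)
  = 10.3003 / 0.1555 = 66.242

66.242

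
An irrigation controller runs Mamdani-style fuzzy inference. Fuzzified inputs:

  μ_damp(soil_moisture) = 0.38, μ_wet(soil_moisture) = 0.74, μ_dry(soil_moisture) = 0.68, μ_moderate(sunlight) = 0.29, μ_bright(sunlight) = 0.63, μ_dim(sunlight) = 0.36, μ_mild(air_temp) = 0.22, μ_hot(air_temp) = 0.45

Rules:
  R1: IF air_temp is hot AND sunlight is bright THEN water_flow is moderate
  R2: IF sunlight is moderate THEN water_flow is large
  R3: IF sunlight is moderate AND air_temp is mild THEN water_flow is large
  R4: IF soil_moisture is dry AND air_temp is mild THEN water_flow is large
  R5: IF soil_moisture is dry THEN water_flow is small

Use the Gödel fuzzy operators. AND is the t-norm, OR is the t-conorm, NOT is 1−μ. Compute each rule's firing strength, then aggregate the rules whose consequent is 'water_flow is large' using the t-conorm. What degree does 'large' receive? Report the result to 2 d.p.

0.29

R1: hot=0.45, bright=0.63; AND[min(a, b)] → w = 0.45
R2: moderate=0.29 → w = 0.29
R3: moderate=0.29, mild=0.22; AND[min(a, b)] → w = 0.22
R4: dry=0.68, mild=0.22; AND[min(a, b)] → w = 0.22
R5: dry=0.68 → w = 0.68
Rules with consequent 'large': {R2, R3, R4} → strengths 0.29, 0.22, 0.22
Aggregate via t-conorm [max(a, b)]: 0.29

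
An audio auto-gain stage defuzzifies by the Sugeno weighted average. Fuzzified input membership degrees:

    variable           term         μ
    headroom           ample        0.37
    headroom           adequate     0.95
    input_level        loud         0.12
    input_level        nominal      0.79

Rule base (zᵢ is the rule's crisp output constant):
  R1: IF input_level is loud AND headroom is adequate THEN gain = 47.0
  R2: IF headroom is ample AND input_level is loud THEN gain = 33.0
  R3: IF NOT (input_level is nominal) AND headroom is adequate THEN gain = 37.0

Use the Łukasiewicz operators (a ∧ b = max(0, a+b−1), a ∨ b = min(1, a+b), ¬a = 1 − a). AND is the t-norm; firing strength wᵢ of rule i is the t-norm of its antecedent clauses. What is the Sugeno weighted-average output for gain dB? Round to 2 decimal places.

R1 (z=47.0): loud=0.12, adequate=0.95; AND[max(0, a+b−1)] → w = 0.07
R2 (z=33.0): ample=0.37, loud=0.12; AND[max(0, a+b−1)] → w = 0.00
R3 (z=37.0): ¬nominal=1−0.79=0.21, adequate=0.95; AND[max(0, a+b−1)] → w = 0.16
Weighted average = (0.07·47.0 + 0.00·33.0 + 0.16·37.0) / (0.07 + 0.00 + 0.16)
  = 9.2100 / 0.2300 = 40.04

40.04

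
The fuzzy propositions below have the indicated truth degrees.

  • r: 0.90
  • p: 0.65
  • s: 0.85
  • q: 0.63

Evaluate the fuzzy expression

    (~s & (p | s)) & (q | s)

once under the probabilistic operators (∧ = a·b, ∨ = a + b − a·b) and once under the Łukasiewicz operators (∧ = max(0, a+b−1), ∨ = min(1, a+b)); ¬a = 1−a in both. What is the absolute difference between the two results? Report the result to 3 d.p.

0.016

Under probabilistic:
  ~s = 1 − 0.8500 = 0.1500
  p | s = a + b − a·b on (0.6500, 0.8500) = 0.9475
  ~s & (p | s) = a·b on (0.1500, 0.9475) = 0.1421
  q | s = a + b − a·b on (0.6300, 0.8500) = 0.9445
  (~s & (p | s)) & (q | s) = a·b on (0.1421, 0.9445) = 0.1342
  → value = 0.1342
Under Łukasiewicz:
  ~s = 1 − 0.85 = 0.15
  p | s = min(1, a+b) on (0.65, 0.85) = 1.00
  ~s & (p | s) = max(0, a+b−1) on (0.15, 1.00) = 0.15
  q | s = min(1, a+b) on (0.63, 0.85) = 1.00
  (~s & (p | s)) & (q | s) = max(0, a+b−1) on (0.15, 1.00) = 0.15
  → value = 0.1500
|0.1342 − 0.1500| = 0.016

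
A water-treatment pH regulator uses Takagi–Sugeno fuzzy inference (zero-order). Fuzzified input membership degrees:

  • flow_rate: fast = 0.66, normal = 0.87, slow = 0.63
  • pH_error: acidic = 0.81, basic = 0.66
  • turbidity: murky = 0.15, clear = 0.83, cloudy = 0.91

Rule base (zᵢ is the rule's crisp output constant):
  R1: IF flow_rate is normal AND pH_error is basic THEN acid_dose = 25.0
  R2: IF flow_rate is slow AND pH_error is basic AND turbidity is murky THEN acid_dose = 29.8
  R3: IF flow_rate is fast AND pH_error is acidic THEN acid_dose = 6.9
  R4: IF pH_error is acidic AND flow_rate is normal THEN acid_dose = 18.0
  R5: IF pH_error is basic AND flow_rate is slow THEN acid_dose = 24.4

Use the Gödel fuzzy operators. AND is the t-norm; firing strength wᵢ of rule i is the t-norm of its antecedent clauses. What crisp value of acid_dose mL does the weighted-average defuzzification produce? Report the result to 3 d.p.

19.064

R1 (z=25.0): normal=0.87, basic=0.66; AND[min(a, b)] → w = 0.66
R2 (z=29.8): slow=0.63, basic=0.66, murky=0.15; AND[min(a, b)] → w = 0.15
R3 (z=6.9): fast=0.66, acidic=0.81; AND[min(a, b)] → w = 0.66
R4 (z=18.0): acidic=0.81, normal=0.87; AND[min(a, b)] → w = 0.81
R5 (z=24.4): basic=0.66, slow=0.63; AND[min(a, b)] → w = 0.63
Weighted average = (0.66·25.0 + 0.15·29.8 + 0.66·6.9 + 0.81·18.0 + 0.63·24.4) / (0.66 + 0.15 + 0.66 + 0.81 + 0.63)
  = 55.4760 / 2.9100 = 19.064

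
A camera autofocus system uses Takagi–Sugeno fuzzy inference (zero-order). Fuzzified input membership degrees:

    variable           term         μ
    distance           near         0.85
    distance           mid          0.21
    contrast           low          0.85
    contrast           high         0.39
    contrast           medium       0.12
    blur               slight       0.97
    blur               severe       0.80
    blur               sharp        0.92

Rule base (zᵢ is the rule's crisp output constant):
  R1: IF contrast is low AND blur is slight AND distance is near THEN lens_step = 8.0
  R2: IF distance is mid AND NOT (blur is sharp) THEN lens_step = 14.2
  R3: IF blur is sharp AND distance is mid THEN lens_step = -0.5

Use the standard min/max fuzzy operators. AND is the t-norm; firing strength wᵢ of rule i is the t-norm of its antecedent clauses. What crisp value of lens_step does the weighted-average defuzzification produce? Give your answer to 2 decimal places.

6.87

R1 (z=8.0): low=0.85, slight=0.97, near=0.85; AND[min(a, b)] → w = 0.85
R2 (z=14.2): mid=0.21, ¬sharp=1−0.92=0.08; AND[min(a, b)] → w = 0.08
R3 (z=-0.5): sharp=0.92, mid=0.21; AND[min(a, b)] → w = 0.21
Weighted average = (0.85·8.0 + 0.08·14.2 + 0.21·-0.5) / (0.85 + 0.08 + 0.21)
  = 7.8310 / 1.1400 = 6.87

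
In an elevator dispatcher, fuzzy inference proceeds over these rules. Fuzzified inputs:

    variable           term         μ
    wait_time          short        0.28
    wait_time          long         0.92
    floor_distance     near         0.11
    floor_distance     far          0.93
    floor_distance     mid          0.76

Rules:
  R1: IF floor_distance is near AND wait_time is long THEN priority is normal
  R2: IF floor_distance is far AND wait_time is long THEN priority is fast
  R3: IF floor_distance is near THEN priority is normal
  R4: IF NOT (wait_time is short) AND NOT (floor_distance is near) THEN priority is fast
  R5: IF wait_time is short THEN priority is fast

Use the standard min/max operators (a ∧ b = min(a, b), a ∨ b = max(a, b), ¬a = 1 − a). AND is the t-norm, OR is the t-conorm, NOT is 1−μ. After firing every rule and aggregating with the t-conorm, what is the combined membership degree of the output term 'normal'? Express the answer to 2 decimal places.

0.11

R1: near=0.11, long=0.92; AND[min(a, b)] → w = 0.11
R2: far=0.93, long=0.92; AND[min(a, b)] → w = 0.92
R3: near=0.11 → w = 0.11
R4: ¬short=1−0.28=0.72, ¬near=1−0.11=0.89; AND[min(a, b)] → w = 0.72
R5: short=0.28 → w = 0.28
Rules with consequent 'normal': {R1, R3} → strengths 0.11, 0.11
Aggregate via t-conorm [max(a, b)]: 0.11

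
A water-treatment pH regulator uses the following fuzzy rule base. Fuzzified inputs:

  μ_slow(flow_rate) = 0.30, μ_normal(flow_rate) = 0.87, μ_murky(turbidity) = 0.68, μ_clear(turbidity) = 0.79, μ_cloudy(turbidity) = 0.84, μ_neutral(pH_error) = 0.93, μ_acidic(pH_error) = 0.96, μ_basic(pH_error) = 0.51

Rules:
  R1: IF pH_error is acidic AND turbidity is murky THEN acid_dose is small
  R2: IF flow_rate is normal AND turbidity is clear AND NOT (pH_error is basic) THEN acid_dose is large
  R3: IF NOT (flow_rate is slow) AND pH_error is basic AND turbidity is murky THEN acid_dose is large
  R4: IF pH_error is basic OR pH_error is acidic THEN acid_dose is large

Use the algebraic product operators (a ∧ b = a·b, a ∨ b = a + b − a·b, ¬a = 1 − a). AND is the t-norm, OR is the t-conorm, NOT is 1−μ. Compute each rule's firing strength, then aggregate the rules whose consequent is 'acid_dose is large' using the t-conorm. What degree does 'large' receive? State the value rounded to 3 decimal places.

0.990

R1: acidic=0.96, murky=0.68; AND[a·b] → w = 0.6528
R2: normal=0.87, clear=0.79, ¬basic=1−0.51=0.49; AND[a·b] → w = 0.3368
R3: ¬slow=1−0.30=0.70, basic=0.51, murky=0.68; AND[a·b] → w = 0.2428
R4: basic=0.51, acidic=0.96; OR[a + b − a·b] → w = 0.9804
Rules with consequent 'large': {R2, R3, R4} → strengths 0.3368, 0.2428, 0.9804
Aggregate via t-conorm [a + b − a·b]: 0.9902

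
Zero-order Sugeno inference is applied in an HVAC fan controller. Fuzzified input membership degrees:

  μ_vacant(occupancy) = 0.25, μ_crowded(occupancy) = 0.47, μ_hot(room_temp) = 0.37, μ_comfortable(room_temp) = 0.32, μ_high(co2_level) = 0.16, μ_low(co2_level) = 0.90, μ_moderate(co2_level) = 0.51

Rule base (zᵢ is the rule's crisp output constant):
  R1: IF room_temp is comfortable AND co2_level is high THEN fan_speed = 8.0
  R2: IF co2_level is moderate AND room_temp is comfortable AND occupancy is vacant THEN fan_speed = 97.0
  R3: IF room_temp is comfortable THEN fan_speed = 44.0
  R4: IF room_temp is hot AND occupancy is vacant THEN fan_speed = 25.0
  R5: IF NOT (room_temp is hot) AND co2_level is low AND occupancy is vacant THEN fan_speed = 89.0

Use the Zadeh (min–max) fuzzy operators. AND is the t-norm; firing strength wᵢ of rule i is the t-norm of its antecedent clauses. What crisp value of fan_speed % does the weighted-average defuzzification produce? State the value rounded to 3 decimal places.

55.374

R1 (z=8.0): comfortable=0.32, high=0.16; AND[min(a, b)] → w = 0.16
R2 (z=97.0): moderate=0.51, comfortable=0.32, vacant=0.25; AND[min(a, b)] → w = 0.25
R3 (z=44.0): comfortable=0.32 → w = 0.32
R4 (z=25.0): hot=0.37, vacant=0.25; AND[min(a, b)] → w = 0.25
R5 (z=89.0): ¬hot=1−0.37=0.63, low=0.90, vacant=0.25; AND[min(a, b)] → w = 0.25
Weighted average = (0.16·8.0 + 0.25·97.0 + 0.32·44.0 + 0.25·25.0 + 0.25·89.0) / (0.16 + 0.25 + 0.32 + 0.25 + 0.25)
  = 68.1100 / 1.2300 = 55.374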